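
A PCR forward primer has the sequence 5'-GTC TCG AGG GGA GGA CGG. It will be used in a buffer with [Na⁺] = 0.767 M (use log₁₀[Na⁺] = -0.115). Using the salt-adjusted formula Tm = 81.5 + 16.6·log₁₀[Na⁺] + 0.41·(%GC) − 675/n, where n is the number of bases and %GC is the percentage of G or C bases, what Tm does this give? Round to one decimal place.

71.7°C

Length n = 18. Scanning the sequence gives T=2, C=3, A=3, G=10.
G+C = 13, so %GC = 13/18 × 100 = 72.222%
Salt term: 16.6 × (-0.115) = -1.909
GC term: 0.41 × 72.222 = 29.611; length term: −675/18 = −37.5
Tm = 81.5 + (-1.909) + 29.611 − 37.5 = 71.702 → 71.7°C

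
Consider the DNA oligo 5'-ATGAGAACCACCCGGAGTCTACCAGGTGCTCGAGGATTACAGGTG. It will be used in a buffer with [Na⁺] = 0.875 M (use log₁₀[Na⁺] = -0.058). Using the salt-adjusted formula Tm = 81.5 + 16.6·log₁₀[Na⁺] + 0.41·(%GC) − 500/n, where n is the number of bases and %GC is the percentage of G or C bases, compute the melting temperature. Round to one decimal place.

Length n = 45. Counting bases: C=11, G=14, A=12, T=8
G+C = 25, so %GC = 25/45 × 100 = 55.556%
Salt term: 16.6 × (-0.058) = -0.963
GC term: 0.41 × 55.556 = 22.778; length term: −500/45 = −11.111
Tm = 81.5 + (-0.963) + 22.778 − 11.111 = 92.204 → 92.2°C

92.2°C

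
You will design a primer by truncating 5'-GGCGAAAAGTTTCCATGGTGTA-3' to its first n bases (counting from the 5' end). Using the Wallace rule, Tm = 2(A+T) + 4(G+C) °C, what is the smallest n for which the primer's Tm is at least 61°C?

First 20 bases: GGCGAAAAGTTTCCATGGTG → Tm = 60°C (< 61°C)
First 21 bases: GGCGAAAAGTTTCCATGGTGT → Tm = 62°C (≥ 61°C)
Since every base adds ≥2°C, Tm only increases with n, so the threshold is first crossed at n = 21.

n = 21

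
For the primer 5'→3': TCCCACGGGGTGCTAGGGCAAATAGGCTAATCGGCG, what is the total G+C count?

C=9, G=13, T=6, A=8
Total G or C: 13 + 9 = 22

22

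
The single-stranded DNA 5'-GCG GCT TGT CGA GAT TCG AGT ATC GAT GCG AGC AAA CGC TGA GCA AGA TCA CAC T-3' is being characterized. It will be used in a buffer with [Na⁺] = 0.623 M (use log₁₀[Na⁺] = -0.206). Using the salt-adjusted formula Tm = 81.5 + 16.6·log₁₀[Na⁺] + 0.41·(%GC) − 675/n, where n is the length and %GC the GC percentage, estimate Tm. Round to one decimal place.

87.4°C

Length n = 55. Base counts: G=16, A=15, C=13, T=11
G+C = 29, so %GC = 29/55 × 100 = 52.727%
Salt term: 16.6 × (-0.206) = -3.42
GC term: 0.41 × 52.727 = 21.618; length term: −675/55 = −12.273
Tm = 81.5 + (-3.42) + 21.618 − 12.273 = 87.425 → 87.4°C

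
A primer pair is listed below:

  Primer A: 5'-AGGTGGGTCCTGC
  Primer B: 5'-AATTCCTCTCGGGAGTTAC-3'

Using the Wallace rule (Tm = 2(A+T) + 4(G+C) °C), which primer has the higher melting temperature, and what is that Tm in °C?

Primer A: A+T=4, G+C=9 → Tm = 2(4)+4(9) = 44°C
Primer B: A+T=10, G+C=9 → Tm = 2(10)+4(9) = 56°C
44°C vs 56°C → primer B is higher.

Primer B, 56°C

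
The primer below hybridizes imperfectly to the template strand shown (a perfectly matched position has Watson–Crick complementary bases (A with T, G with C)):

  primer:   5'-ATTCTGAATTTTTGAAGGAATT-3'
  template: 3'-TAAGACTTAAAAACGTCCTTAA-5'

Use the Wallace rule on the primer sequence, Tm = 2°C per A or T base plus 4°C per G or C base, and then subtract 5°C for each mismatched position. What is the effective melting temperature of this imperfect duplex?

Primer base counts: A=7, T=10, G=4, C=1 → A+T=17, G+C=5
Perfect-match Tm = 2(17) + 4(5) = 34 + 20 = 54°C
Mismatches (positions where the bases are not complementary): 1 (at position 15)
Effective Tm = 54 − 1×5 = 54 − 5 = 49°C

49°C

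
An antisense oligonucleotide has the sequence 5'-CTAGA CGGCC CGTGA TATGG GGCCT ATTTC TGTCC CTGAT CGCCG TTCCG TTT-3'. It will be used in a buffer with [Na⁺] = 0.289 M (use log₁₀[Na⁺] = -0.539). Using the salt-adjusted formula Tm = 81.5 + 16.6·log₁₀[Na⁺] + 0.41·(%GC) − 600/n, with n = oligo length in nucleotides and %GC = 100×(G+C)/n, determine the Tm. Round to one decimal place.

84.4°C

Length n = 53. A=6, T=17, C=16, G=14
G+C = 30, so %GC = 30/53 × 100 = 56.604%
Salt term: 16.6 × (-0.539) = -8.947
GC term: 0.41 × 56.604 = 23.208; length term: −600/53 = −11.321
Tm = 81.5 + (-8.947) + 23.208 − 11.321 = 84.44 → 84.4°C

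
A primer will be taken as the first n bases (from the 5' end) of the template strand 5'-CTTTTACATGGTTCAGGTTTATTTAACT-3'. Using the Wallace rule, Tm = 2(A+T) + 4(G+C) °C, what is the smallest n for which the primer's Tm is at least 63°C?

n = 25

First 24 bases: CTTTTACATGGTTCAGGTTTATTT → Tm = 62°C (< 63°C)
First 25 bases: CTTTTACATGGTTCAGGTTTATTTA → Tm = 64°C (≥ 63°C)
Since every base adds ≥2°C, Tm only increases with n, so the threshold is first crossed at n = 25.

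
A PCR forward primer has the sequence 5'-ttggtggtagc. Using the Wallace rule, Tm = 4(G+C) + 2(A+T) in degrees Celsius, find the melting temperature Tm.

A=1, T=4, C=1, G=5
A+T = 5, G+C = 6
Tm = 4·6 + 2·5 = 24 + 10 = 34°C

34°C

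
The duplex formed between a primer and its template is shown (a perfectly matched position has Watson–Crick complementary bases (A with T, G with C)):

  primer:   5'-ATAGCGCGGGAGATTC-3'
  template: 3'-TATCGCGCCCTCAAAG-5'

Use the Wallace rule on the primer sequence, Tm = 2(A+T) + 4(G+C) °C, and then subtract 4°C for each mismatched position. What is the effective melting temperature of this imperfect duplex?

Primer base counts: A=4, T=3, G=6, C=3 → A+T=7, G+C=9
Perfect-match Tm = 2(7) + 4(9) = 14 + 36 = 50°C
Mismatches (positions where the bases are not complementary): 1 (at position 13)
Effective Tm = 50 − 1×4 = 50 − 4 = 46°C

46°C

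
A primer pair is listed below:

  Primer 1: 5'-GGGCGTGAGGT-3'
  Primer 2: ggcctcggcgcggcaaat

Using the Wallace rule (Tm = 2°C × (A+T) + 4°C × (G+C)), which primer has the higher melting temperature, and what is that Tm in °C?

Primer 1: A+T=3, G+C=8 → Tm = 2(3)+4(8) = 38°C
Primer 2: A+T=5, G+C=13 → Tm = 2(5)+4(13) = 62°C
38°C vs 62°C → primer 2 is higher.

Primer 2, 62°C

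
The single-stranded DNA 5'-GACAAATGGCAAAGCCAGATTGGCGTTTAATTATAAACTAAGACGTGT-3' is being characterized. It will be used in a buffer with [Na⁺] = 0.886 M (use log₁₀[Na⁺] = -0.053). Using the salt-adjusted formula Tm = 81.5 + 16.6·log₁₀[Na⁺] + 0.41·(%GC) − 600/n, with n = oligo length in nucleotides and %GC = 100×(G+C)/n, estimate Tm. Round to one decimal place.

83.5°C

Length n = 48. Counting bases: A=18, G=11, T=12, C=7
G+C = 18, so %GC = 18/48 × 100 = 37.5%
Salt term: 16.6 × (-0.053) = -0.88
GC term: 0.41 × 37.5 = 15.375; length term: −600/48 = −12.5
Tm = 81.5 + (-0.88) + 15.375 − 12.5 = 83.495 → 83.5°C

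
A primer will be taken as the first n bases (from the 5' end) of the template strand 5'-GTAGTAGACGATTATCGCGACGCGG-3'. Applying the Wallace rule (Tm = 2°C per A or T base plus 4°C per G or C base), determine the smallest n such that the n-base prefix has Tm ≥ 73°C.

First 23 bases: GTAGTAGACGATTATCGCGACGC → Tm = 70°C (< 73°C)
First 24 bases: GTAGTAGACGATTATCGCGACGCG → Tm = 74°C (≥ 73°C)
Each additional base adds 2°C (A/T) or 4°C (G/C), so Tm is non-decreasing in n; n = 24 is the first length to reach 73°C.

n = 24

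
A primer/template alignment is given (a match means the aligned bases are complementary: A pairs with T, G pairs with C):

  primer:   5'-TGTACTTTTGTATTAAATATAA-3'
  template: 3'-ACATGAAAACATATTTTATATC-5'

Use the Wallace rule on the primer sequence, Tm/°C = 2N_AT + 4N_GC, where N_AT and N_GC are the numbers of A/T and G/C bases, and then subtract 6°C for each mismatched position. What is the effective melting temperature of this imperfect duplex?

38°C

Primer base counts: A=8, T=11, G=2, C=1 → A+T=19, G+C=3
Perfect-match Tm = 2(19) + 4(3) = 38 + 12 = 50°C
Mismatches (positions where the bases are not complementary): 2 (at positions 14, 22)
Effective Tm = 50 − 2×6 = 50 − 12 = 38°C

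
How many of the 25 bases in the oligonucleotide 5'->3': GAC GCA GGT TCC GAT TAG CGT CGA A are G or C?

Base counts: T=5, C=6, G=8, A=6
Total G or C: 8 + 6 = 14

14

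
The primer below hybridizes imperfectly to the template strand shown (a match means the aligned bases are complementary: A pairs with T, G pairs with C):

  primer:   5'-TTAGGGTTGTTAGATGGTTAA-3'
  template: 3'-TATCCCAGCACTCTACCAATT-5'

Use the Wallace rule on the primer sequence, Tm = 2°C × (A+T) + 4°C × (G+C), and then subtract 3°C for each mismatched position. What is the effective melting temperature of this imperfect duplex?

47°C

Primer base counts: A=5, T=9, G=7, C=0 → A+T=14, G+C=7
Perfect-match Tm = 2(14) + 4(7) = 28 + 28 = 56°C
Mismatches (positions where the bases are not complementary): 3 (at positions 1, 8, 11)
Effective Tm = 56 − 3×3 = 56 − 9 = 47°C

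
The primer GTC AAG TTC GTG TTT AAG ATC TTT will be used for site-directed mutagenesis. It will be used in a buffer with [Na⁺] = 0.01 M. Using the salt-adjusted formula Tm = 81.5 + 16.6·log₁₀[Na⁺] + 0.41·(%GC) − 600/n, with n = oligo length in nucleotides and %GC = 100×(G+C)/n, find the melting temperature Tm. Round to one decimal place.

Length n = 24. Base counts: A=5, C=3, G=5, T=11
G+C = 8, so %GC = 8/24 × 100 = 33.333%
Salt term: 16.6 × (-2) = -33.2
GC term: 0.41 × 33.333 = 13.667; length term: −600/24 = −25
Tm = 81.5 + (-33.2) + 13.667 − 25 = 36.967 → 37.0°C

37.0°C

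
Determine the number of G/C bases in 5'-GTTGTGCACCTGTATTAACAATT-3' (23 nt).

8

A=6, T=9, C=4, G=4
G+C = 4 + 4 = 8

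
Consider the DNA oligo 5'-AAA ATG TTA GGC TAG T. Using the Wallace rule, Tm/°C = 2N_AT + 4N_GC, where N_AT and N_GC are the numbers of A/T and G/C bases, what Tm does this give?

Scanning the sequence gives T=5, A=6, C=1, G=4.
A+T = 11, G+C = 5
Tm = 4·5 + 2·11 = 20 + 22 = 42°C

42°C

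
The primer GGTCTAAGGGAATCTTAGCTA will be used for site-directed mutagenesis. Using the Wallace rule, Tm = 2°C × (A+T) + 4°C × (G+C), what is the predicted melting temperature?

60°C

A=6, T=6, C=3, G=6
AT pairs contribute 12, GC pairs contribute 9.
Tm = 2(12) + 4(9) = 24 + 36 = 60°C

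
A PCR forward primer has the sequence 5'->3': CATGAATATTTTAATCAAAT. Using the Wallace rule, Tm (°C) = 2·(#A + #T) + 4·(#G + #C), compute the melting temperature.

46°C

G=1, T=8, A=9, C=2
AT pairs contribute 17, GC pairs contribute 3.
Tm = 2(17) + 4(3) = 34 + 12 = 46°C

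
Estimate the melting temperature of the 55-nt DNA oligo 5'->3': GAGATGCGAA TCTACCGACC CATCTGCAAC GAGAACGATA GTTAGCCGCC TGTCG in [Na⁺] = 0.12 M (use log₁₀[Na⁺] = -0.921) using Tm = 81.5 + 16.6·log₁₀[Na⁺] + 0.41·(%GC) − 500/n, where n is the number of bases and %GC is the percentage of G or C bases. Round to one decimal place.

Length n = 55. Counting bases: A=15, G=14, C=16, T=10
G+C = 30, so %GC = 30/55 × 100 = 54.545%
Salt term: 16.6 × (-0.921) = -15.289
GC term: 0.41 × 54.545 = 22.363; length term: −500/55 = −9.091
Tm = 81.5 + (-15.289) + 22.363 − 9.091 = 79.483 → 79.5°C

79.5°C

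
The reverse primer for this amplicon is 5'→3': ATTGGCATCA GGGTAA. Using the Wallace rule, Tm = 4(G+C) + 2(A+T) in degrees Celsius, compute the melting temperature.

46°C

Base counts: T=4, A=5, G=5, C=2
A+T = 9, G+C = 7
Tm = 2×9 + 4×7 = 46°C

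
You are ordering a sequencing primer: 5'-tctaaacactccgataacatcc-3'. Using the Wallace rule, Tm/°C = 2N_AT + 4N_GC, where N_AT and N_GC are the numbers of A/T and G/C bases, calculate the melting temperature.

Counting bases: A=8, T=5, C=8, G=1
AT pairs contribute 13, GC pairs contribute 9.
Tm = 2(13) + 4(9) = 26 + 36 = 62°C

62°C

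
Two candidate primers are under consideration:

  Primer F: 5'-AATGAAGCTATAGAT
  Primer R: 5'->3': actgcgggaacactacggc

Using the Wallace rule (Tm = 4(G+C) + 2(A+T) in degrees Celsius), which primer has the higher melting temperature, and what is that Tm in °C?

Primer R, 62°C

Primer F: A+T=11, G+C=4 → Tm = 2(11)+4(4) = 38°C
Primer R: A+T=7, G+C=12 → Tm = 2(7)+4(12) = 62°C
38°C vs 62°C → primer R is higher.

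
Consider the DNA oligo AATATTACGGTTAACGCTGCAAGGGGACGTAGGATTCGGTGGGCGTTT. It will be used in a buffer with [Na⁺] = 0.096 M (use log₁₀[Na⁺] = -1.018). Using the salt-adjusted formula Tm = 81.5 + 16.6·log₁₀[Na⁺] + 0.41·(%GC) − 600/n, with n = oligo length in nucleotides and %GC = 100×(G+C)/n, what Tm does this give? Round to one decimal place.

72.6°C

Length n = 48. Scanning the sequence gives G=17, C=7, A=11, T=13.
G+C = 24, so %GC = 24/48 × 100 = 50%
Salt term: 16.6 × (-1.018) = -16.899
GC term: 0.41 × 50 = 20.5; length term: −600/48 = −12.5
Tm = 81.5 + (-16.899) + 20.5 − 12.5 = 72.601 → 72.6°C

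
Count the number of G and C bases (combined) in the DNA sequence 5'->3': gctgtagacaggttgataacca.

Scanning the sequence gives T=5, A=7, G=6, C=4.
Total G or C: 6 + 4 = 10

10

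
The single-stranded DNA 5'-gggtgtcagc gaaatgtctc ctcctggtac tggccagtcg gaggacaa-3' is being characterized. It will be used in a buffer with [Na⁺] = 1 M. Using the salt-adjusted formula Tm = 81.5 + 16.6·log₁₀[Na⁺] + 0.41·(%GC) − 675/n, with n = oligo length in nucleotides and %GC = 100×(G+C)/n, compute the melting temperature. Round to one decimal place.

Length n = 48. Counting bases: G=16, T=10, A=10, C=12
G+C = 28, so %GC = 28/48 × 100 = 58.333%
Salt term: 16.6 × (0) = 0
GC term: 0.41 × 58.333 = 23.917; length term: −675/48 = −14.062
Tm = 81.5 + (0) + 23.917 − 14.062 = 91.355 → 91.4°C

91.4°C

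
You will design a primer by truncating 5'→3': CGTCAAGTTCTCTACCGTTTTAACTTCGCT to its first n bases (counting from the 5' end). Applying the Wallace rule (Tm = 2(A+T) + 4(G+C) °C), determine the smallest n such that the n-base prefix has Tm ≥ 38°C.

n = 13

First 12 bases: CGTCAAGTTCTC → Tm = 36°C (< 38°C)
First 13 bases: CGTCAAGTTCTCT → Tm = 38°C (≥ 38°C)
Each additional base adds 2°C (A/T) or 4°C (G/C), so Tm is non-decreasing in n; n = 13 is the first length to reach 38°C.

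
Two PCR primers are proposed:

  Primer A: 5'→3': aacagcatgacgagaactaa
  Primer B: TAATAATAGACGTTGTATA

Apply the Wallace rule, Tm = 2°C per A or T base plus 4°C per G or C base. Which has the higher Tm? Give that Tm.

Primer A, 56°C

Primer A: A+T=12, G+C=8 → Tm = 2(12)+4(8) = 56°C
Primer B: A+T=15, G+C=4 → Tm = 2(15)+4(4) = 46°C
56°C vs 46°C → primer A is higher.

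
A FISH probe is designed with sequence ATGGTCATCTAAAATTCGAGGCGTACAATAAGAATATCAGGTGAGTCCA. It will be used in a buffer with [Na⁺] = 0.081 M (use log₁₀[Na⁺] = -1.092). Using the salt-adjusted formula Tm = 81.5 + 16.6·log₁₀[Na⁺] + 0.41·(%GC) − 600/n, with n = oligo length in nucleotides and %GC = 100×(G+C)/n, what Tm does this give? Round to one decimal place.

Length n = 49. Counting bases: G=11, C=8, T=12, A=18
G+C = 19, so %GC = 19/49 × 100 = 38.776%
Salt term: 16.6 × (-1.092) = -18.127
GC term: 0.41 × 38.776 = 15.898; length term: −600/49 = −12.245
Tm = 81.5 + (-18.127) + 15.898 − 12.245 = 67.026 → 67.0°C

67.0°C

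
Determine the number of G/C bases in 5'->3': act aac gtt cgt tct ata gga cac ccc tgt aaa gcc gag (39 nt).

19

Counting bases: G=8, C=11, A=11, T=9
G+C = 8 + 11 = 19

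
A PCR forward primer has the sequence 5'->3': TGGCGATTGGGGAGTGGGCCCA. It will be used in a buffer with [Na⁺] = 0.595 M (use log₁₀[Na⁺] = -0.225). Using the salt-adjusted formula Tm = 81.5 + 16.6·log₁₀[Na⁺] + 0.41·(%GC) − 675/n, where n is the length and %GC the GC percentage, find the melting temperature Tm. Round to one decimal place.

Length n = 22. Counting bases: G=11, A=3, C=4, T=4
G+C = 15, so %GC = 15/22 × 100 = 68.182%
Salt term: 16.6 × (-0.225) = -3.735
GC term: 0.41 × 68.182 = 27.955; length term: −675/22 = −30.682
Tm = 81.5 + (-3.735) + 27.955 − 30.682 = 75.038 → 75.0°C

75.0°C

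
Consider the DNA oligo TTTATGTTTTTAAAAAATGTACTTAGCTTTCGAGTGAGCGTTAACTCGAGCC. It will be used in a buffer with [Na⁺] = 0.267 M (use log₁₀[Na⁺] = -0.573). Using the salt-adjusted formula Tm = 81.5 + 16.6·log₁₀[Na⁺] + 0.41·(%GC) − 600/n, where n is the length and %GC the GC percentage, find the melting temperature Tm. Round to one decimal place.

Length n = 52. Base counts: G=10, A=14, T=20, C=8
G+C = 18, so %GC = 18/52 × 100 = 34.615%
Salt term: 16.6 × (-0.573) = -9.512
GC term: 0.41 × 34.615 = 14.192; length term: −600/52 = −11.538
Tm = 81.5 + (-9.512) + 14.192 − 11.538 = 74.642 → 74.6°C

74.6°C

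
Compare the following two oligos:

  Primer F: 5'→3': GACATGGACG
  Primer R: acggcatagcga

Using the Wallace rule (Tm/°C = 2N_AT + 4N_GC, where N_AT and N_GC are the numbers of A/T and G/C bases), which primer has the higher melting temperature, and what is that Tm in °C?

Primer R, 38°C

Primer F: A+T=4, G+C=6 → Tm = 2(4)+4(6) = 32°C
Primer R: A+T=5, G+C=7 → Tm = 2(5)+4(7) = 38°C
32°C vs 38°C → primer R is higher.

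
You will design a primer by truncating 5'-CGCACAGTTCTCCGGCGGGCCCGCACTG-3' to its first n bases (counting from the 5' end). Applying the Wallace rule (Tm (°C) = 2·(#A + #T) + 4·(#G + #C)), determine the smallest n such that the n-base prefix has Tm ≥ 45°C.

n = 14

First 13 bases: CGCACAGTTCTCC → Tm = 42°C (< 45°C)
First 14 bases: CGCACAGTTCTCCG → Tm = 46°C (≥ 45°C)
Each additional base adds 2°C (A/T) or 4°C (G/C), so Tm is non-decreasing in n; n = 14 is the first length to reach 45°C.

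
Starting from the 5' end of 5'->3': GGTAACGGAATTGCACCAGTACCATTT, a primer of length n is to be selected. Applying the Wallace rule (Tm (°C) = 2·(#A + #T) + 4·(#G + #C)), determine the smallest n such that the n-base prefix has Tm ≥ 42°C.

First 13 bases: GGTAACGGAATTG → Tm = 38°C (< 42°C)
First 14 bases: GGTAACGGAATTGC → Tm = 42°C (≥ 42°C)
Each additional base adds 2°C (A/T) or 4°C (G/C), so Tm is non-decreasing in n; n = 14 is the first length to reach 42°C.

n = 14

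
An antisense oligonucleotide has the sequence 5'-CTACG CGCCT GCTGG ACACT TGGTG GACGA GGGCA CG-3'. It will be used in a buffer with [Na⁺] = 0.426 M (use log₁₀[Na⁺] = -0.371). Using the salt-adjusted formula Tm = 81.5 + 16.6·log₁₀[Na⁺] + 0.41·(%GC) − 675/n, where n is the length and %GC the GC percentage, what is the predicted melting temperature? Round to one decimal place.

Length n = 37. Scanning the sequence gives G=14, C=11, A=6, T=6.
G+C = 25, so %GC = 25/37 × 100 = 67.568%
Salt term: 16.6 × (-0.371) = -6.159
GC term: 0.41 × 67.568 = 27.703; length term: −675/37 = −18.243
Tm = 81.5 + (-6.159) + 27.703 − 18.243 = 84.801 → 84.8°C

84.8°C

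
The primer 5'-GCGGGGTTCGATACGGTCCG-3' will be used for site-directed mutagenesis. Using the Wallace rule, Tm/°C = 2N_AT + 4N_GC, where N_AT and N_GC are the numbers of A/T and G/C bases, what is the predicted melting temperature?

G=9, A=2, C=5, T=4
So N_AT = 6 and N_GC = 14.
Tm = 4·14 + 2·6 = 56 + 12 = 68°C

68°C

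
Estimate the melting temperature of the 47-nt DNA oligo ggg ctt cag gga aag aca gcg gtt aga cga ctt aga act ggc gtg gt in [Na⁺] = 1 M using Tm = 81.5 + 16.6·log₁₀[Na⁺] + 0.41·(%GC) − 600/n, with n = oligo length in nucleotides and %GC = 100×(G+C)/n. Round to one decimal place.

Length n = 47. Scanning the sequence gives A=12, T=9, G=18, C=8.
G+C = 26, so %GC = 26/47 × 100 = 55.319%
Salt term: 16.6 × (0) = 0
GC term: 0.41 × 55.319 = 22.681; length term: −600/47 = −12.766
Tm = 81.5 + (0) + 22.681 − 12.766 = 91.415 → 91.4°C

91.4°C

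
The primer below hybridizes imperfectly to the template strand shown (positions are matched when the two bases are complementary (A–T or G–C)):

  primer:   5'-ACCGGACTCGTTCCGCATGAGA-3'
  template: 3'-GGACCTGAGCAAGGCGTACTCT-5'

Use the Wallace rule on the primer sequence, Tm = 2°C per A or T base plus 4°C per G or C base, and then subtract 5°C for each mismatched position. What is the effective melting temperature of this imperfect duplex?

Primer base counts: A=5, T=4, G=6, C=7 → A+T=9, G+C=13
Perfect-match Tm = 2(9) + 4(13) = 18 + 52 = 70°C
Mismatches (positions where the bases are not complementary): 2 (at positions 1, 3)
Effective Tm = 70 − 2×5 = 70 − 10 = 60°C

60°C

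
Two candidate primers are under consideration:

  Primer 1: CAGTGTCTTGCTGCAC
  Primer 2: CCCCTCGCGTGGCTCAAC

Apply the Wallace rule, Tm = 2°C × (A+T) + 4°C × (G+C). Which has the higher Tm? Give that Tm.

Primer 1: A+T=7, G+C=9 → Tm = 2(7)+4(9) = 50°C
Primer 2: A+T=5, G+C=13 → Tm = 2(5)+4(13) = 62°C
50°C vs 62°C → primer 2 is higher.

Primer 2, 62°C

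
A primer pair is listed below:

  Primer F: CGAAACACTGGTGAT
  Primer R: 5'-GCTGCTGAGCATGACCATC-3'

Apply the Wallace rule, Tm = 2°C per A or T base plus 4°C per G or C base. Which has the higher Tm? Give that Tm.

Primer F: A+T=8, G+C=7 → Tm = 2(8)+4(7) = 44°C
Primer R: A+T=8, G+C=11 → Tm = 2(8)+4(11) = 60°C
44°C vs 60°C → primer R is higher.

Primer R, 60°C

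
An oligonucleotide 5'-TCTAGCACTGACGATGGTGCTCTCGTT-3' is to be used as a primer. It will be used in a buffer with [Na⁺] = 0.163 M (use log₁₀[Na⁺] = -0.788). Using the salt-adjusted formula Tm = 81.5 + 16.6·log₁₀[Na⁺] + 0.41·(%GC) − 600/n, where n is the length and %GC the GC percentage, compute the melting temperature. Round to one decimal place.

Length n = 27. Base counts: T=9, C=7, G=7, A=4
G+C = 14, so %GC = 14/27 × 100 = 51.852%
Salt term: 16.6 × (-0.788) = -13.081
GC term: 0.41 × 51.852 = 21.259; length term: −600/27 = −22.222
Tm = 81.5 + (-13.081) + 21.259 − 22.222 = 67.456 → 67.5°C

67.5°C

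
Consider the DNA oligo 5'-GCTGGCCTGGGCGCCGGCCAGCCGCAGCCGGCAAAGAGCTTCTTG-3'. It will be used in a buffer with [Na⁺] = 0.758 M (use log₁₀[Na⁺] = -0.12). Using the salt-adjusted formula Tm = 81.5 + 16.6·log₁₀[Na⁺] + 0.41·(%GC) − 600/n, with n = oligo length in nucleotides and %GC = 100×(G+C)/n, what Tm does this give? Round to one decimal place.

Length n = 45. T=6, G=17, C=16, A=6
G+C = 33, so %GC = 33/45 × 100 = 73.333%
Salt term: 16.6 × (-0.12) = -1.992
GC term: 0.41 × 73.333 = 30.067; length term: −600/45 = −13.333
Tm = 81.5 + (-1.992) + 30.067 − 13.333 = 96.242 → 96.2°C

96.2°C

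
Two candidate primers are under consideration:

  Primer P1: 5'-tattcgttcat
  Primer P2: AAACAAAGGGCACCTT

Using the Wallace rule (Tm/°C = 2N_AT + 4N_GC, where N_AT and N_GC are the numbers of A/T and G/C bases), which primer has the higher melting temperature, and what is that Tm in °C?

Primer P2, 46°C

Primer P1: A+T=8, G+C=3 → Tm = 2(8)+4(3) = 28°C
Primer P2: A+T=9, G+C=7 → Tm = 2(9)+4(7) = 46°C
28°C vs 46°C → primer P2 is higher.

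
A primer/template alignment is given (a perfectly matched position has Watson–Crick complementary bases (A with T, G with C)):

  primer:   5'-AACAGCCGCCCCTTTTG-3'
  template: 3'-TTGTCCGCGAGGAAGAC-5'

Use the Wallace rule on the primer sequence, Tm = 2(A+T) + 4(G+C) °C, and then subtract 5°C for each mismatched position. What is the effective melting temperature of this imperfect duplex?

Primer base counts: A=3, T=4, G=3, C=7 → A+T=7, G+C=10
Perfect-match Tm = 2(7) + 4(10) = 14 + 40 = 54°C
Mismatches (positions where the bases are not complementary): 3 (at positions 6, 10, 15)
Effective Tm = 54 − 3×5 = 54 − 15 = 39°C

39°C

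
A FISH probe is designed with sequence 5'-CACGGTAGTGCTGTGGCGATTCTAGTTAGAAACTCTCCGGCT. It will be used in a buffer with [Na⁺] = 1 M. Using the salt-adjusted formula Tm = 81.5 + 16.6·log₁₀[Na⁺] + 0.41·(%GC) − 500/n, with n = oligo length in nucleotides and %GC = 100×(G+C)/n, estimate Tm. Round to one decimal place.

Length n = 42. Base counts: C=10, A=8, T=12, G=12
G+C = 22, so %GC = 22/42 × 100 = 52.381%
Salt term: 16.6 × (0) = 0
GC term: 0.41 × 52.381 = 21.476; length term: −500/42 = −11.905
Tm = 81.5 + (0) + 21.476 − 11.905 = 91.071 → 91.1°C

91.1°C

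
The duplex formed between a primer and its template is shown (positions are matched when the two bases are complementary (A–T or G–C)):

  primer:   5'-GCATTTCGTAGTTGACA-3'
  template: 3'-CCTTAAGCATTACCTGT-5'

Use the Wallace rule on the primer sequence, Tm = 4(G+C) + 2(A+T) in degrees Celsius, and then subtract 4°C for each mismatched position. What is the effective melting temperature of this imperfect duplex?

Primer base counts: A=4, T=6, G=4, C=3 → A+T=10, G+C=7
Perfect-match Tm = 2(10) + 4(7) = 20 + 28 = 48°C
Mismatches (positions where the bases are not complementary): 4 (at positions 2, 4, 11, 13)
Effective Tm = 48 − 4×4 = 48 − 16 = 32°C

32°C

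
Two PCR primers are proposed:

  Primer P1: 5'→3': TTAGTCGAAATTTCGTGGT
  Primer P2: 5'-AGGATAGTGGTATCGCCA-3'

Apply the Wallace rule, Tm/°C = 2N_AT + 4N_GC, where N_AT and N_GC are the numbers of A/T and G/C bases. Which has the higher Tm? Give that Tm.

Primer P2, 54°C

Primer P1: A+T=12, G+C=7 → Tm = 2(12)+4(7) = 52°C
Primer P2: A+T=9, G+C=9 → Tm = 2(9)+4(9) = 54°C
52°C vs 54°C → primer P2 is higher.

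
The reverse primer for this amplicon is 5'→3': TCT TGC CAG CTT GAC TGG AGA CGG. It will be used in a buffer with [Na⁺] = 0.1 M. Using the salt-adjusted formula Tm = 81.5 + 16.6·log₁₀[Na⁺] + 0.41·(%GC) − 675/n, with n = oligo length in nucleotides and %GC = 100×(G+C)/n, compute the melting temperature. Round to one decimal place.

Length n = 24. T=6, C=6, A=4, G=8
G+C = 14, so %GC = 14/24 × 100 = 58.333%
Salt term: 16.6 × (-1) = -16.6
GC term: 0.41 × 58.333 = 23.917; length term: −675/24 = −28.125
Tm = 81.5 + (-16.6) + 23.917 − 28.125 = 60.692 → 60.7°C

60.7°C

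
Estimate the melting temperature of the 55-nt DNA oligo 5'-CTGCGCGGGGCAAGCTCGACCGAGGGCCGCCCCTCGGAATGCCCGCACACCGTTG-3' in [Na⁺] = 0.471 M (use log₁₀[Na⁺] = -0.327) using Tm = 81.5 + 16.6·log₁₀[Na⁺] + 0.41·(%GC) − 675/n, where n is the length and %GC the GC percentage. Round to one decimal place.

Length n = 55. Scanning the sequence gives G=19, C=22, T=6, A=8.
G+C = 41, so %GC = 41/55 × 100 = 74.545%
Salt term: 16.6 × (-0.327) = -5.428
GC term: 0.41 × 74.545 = 30.563; length term: −675/55 = −12.273
Tm = 81.5 + (-5.428) + 30.563 − 12.273 = 94.362 → 94.4°C

94.4°C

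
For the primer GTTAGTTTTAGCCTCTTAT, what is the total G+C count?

Counting bases: C=3, A=3, T=10, G=3
G+C = 3 + 3 = 6

6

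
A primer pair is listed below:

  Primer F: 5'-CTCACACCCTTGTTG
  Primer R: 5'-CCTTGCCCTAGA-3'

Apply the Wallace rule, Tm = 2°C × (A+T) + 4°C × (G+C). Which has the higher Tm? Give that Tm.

Primer F: A+T=7, G+C=8 → Tm = 2(7)+4(8) = 46°C
Primer R: A+T=5, G+C=7 → Tm = 2(5)+4(7) = 38°C
46°C vs 38°C → primer F is higher.

Primer F, 46°C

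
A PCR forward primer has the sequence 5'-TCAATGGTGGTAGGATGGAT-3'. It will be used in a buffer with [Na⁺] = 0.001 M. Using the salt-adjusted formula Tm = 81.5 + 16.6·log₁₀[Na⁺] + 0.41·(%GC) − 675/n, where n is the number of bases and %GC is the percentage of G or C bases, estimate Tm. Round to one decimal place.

16.4°C

Length n = 20. Counting bases: C=1, A=5, T=6, G=8
G+C = 9, so %GC = 9/20 × 100 = 45%
Salt term: 16.6 × (-3) = -49.8
GC term: 0.41 × 45 = 18.45; length term: −675/20 = −33.75
Tm = 81.5 + (-49.8) + 18.45 − 33.75 = 16.4 → 16.4°C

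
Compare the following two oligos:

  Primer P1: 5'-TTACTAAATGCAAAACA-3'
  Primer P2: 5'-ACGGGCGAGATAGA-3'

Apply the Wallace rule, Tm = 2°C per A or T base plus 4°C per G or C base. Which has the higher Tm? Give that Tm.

Primer P2, 44°C

Primer P1: A+T=13, G+C=4 → Tm = 2(13)+4(4) = 42°C
Primer P2: A+T=6, G+C=8 → Tm = 2(6)+4(8) = 44°C
42°C vs 44°C → primer P2 is higher.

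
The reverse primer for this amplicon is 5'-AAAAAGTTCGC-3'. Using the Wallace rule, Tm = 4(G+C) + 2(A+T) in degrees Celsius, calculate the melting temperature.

30°C

G=2, C=2, A=5, T=2
A+T = 7, G+C = 4
Tm = 2×7 + 4×4 = 30°C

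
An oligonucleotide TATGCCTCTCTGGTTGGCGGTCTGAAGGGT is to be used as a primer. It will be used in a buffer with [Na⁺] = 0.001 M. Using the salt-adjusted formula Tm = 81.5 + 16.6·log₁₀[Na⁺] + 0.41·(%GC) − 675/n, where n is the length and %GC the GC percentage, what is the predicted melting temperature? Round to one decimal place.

Length n = 30. Base counts: C=6, G=11, A=3, T=10
G+C = 17, so %GC = 17/30 × 100 = 56.667%
Salt term: 16.6 × (-3) = -49.8
GC term: 0.41 × 56.667 = 23.233; length term: −675/30 = −22.5
Tm = 81.5 + (-49.8) + 23.233 − 22.5 = 32.433 → 32.4°C

32.4°C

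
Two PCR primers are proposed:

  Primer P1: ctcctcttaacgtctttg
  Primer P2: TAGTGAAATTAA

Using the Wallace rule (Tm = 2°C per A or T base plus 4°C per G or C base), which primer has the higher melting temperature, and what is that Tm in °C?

Primer P1: A+T=10, G+C=8 → Tm = 2(10)+4(8) = 52°C
Primer P2: A+T=10, G+C=2 → Tm = 2(10)+4(2) = 28°C
52°C vs 28°C → primer P1 is higher.

Primer P1, 52°C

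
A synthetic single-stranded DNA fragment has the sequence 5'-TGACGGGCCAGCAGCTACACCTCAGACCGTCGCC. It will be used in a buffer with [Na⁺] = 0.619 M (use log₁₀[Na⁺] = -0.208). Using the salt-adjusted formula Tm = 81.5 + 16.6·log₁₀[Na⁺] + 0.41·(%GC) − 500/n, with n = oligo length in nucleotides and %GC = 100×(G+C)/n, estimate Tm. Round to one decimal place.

Length n = 34. Scanning the sequence gives T=4, A=7, C=14, G=9.
G+C = 23, so %GC = 23/34 × 100 = 67.647%
Salt term: 16.6 × (-0.208) = -3.453
GC term: 0.41 × 67.647 = 27.735; length term: −500/34 = −14.706
Tm = 81.5 + (-3.453) + 27.735 − 14.706 = 91.076 → 91.1°C

91.1°C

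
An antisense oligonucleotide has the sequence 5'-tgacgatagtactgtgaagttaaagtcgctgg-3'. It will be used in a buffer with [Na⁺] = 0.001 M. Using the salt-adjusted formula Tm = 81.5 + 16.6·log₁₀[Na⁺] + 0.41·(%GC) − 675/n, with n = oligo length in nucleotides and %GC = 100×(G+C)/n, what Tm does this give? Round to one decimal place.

28.5°C

Length n = 32. Counting bases: G=10, C=4, T=9, A=9
G+C = 14, so %GC = 14/32 × 100 = 43.75%
Salt term: 16.6 × (-3) = -49.8
GC term: 0.41 × 43.75 = 17.938; length term: −675/32 = −21.094
Tm = 81.5 + (-49.8) + 17.938 − 21.094 = 28.544 → 28.5°C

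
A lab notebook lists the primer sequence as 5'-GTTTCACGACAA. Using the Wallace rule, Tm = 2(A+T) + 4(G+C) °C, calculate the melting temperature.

34°C

Counting bases: A=4, C=3, T=3, G=2
A+T = 7, G+C = 5
Tm = 2×7 + 4×5 = 34°C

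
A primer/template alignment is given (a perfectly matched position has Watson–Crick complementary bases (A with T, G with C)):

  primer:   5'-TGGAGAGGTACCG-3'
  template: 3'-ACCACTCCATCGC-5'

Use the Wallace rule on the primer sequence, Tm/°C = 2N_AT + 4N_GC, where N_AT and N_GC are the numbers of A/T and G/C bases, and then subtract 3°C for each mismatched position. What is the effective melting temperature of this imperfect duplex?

36°C

Primer base counts: A=3, T=2, G=6, C=2 → A+T=5, G+C=8
Perfect-match Tm = 2(5) + 4(8) = 10 + 32 = 42°C
Mismatches (positions where the bases are not complementary): 2 (at positions 4, 11)
Effective Tm = 42 − 2×3 = 42 − 6 = 36°C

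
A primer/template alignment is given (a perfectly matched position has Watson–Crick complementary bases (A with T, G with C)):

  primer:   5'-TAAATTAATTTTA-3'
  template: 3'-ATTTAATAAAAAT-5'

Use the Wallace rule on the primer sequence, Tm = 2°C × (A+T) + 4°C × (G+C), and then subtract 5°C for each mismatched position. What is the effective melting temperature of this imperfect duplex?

21°C

Primer base counts: A=6, T=7, G=0, C=0 → A+T=13, G+C=0
Perfect-match Tm = 2(13) + 4(0) = 26 + 0 = 26°C
Mismatches (positions where the bases are not complementary): 1 (at position 8)
Effective Tm = 26 − 1×5 = 26 − 5 = 21°C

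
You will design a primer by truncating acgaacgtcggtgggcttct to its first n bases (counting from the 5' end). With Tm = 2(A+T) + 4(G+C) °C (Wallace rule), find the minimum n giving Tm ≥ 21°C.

n = 7

First 6 bases: ACGAAC → Tm = 18°C (< 21°C)
First 7 bases: ACGAACG → Tm = 22°C (≥ 21°C)
Since every base adds ≥2°C, Tm only increases with n, so the threshold is first crossed at n = 7.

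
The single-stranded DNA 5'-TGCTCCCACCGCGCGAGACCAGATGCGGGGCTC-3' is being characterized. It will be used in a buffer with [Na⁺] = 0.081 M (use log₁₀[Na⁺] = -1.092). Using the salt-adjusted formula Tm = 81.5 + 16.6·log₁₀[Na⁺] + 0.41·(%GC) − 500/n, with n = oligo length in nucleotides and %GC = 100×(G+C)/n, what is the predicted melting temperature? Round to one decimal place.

Length n = 33. Scanning the sequence gives G=11, C=13, T=4, A=5.
G+C = 24, so %GC = 24/33 × 100 = 72.727%
Salt term: 16.6 × (-1.092) = -18.127
GC term: 0.41 × 72.727 = 29.818; length term: −500/33 = −15.152
Tm = 81.5 + (-18.127) + 29.818 − 15.152 = 78.039 → 78.0°C

78.0°C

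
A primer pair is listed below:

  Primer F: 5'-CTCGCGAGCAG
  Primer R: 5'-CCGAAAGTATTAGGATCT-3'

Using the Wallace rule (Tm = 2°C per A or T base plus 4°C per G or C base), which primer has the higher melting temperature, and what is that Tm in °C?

Primer F: A+T=3, G+C=8 → Tm = 2(3)+4(8) = 38°C
Primer R: A+T=11, G+C=7 → Tm = 2(11)+4(7) = 50°C
38°C vs 50°C → primer R is higher.

Primer R, 50°C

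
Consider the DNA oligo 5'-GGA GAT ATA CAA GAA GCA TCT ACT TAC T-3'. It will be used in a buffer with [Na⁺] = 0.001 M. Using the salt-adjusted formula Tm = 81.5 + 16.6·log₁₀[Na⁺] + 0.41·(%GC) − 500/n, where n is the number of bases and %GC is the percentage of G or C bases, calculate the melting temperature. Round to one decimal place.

Length n = 28. Counting bases: C=5, T=7, G=5, A=11
G+C = 10, so %GC = 10/28 × 100 = 35.714%
Salt term: 16.6 × (-3) = -49.8
GC term: 0.41 × 35.714 = 14.643; length term: −500/28 = −17.857
Tm = 81.5 + (-49.8) + 14.643 − 17.857 = 28.486 → 28.5°C

28.5°C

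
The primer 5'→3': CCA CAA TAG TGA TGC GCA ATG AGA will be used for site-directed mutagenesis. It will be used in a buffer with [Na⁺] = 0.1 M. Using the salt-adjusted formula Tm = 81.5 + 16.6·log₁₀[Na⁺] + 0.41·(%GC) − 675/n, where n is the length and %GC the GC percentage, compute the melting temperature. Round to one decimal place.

55.6°C

Length n = 24. C=5, G=6, T=4, A=9
G+C = 11, so %GC = 11/24 × 100 = 45.833%
Salt term: 16.6 × (-1) = -16.6
GC term: 0.41 × 45.833 = 18.792; length term: −675/24 = −28.125
Tm = 81.5 + (-16.6) + 18.792 − 28.125 = 55.567 → 55.6°C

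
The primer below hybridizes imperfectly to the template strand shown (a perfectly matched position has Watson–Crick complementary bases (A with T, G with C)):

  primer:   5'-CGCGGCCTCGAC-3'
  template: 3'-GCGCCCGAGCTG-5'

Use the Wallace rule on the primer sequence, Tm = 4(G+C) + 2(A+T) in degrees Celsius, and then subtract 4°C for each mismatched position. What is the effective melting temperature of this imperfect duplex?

Primer base counts: A=1, T=1, G=4, C=6 → A+T=2, G+C=10
Perfect-match Tm = 2(2) + 4(10) = 4 + 40 = 44°C
Mismatches (positions where the bases are not complementary): 1 (at position 6)
Effective Tm = 44 − 1×4 = 44 − 4 = 40°C

40°C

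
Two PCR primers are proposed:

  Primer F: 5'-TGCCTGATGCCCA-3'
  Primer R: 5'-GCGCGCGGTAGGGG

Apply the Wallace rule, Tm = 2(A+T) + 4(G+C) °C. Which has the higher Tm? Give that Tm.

Primer R, 52°C

Primer F: A+T=5, G+C=8 → Tm = 2(5)+4(8) = 42°C
Primer R: A+T=2, G+C=12 → Tm = 2(2)+4(12) = 52°C
42°C vs 52°C → primer R is higher.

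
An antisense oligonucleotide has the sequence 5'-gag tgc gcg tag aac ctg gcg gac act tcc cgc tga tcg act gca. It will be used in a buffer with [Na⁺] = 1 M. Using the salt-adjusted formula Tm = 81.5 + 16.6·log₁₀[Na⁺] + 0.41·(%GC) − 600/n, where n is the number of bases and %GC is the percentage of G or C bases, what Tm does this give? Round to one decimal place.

93.7°C

Length n = 45. Base counts: A=9, G=14, T=8, C=14
G+C = 28, so %GC = 28/45 × 100 = 62.222%
Salt term: 16.6 × (0) = 0
GC term: 0.41 × 62.222 = 25.511; length term: −600/45 = −13.333
Tm = 81.5 + (0) + 25.511 − 13.333 = 93.678 → 93.7°C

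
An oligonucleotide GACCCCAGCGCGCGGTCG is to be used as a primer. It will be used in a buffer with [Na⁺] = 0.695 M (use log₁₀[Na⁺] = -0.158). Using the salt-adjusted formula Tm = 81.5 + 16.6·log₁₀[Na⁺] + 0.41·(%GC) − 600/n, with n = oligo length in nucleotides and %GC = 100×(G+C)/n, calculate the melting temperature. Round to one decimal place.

Length n = 18. Base counts: T=1, A=2, C=8, G=7
G+C = 15, so %GC = 15/18 × 100 = 83.333%
Salt term: 16.6 × (-0.158) = -2.623
GC term: 0.41 × 83.333 = 34.167; length term: −600/18 = −33.333
Tm = 81.5 + (-2.623) + 34.167 − 33.333 = 79.711 → 79.7°C

79.7°C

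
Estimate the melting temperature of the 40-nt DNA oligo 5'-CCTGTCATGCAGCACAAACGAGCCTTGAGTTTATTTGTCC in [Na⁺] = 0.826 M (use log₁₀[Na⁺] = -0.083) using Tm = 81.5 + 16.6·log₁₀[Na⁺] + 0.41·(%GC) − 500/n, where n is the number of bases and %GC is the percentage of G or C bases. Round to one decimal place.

87.1°C

Length n = 40. Base counts: G=8, C=11, A=9, T=12
G+C = 19, so %GC = 19/40 × 100 = 47.5%
Salt term: 16.6 × (-0.083) = -1.378
GC term: 0.41 × 47.5 = 19.475; length term: −500/40 = −12.5
Tm = 81.5 + (-1.378) + 19.475 − 12.5 = 87.097 → 87.1°C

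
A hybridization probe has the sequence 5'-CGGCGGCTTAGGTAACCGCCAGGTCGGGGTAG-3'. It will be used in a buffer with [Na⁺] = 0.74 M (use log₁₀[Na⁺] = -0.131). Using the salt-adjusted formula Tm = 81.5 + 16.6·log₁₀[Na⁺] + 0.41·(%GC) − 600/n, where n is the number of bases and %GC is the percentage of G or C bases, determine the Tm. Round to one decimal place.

Length n = 32. T=5, C=8, G=14, A=5
G+C = 22, so %GC = 22/32 × 100 = 68.75%
Salt term: 16.6 × (-0.131) = -2.175
GC term: 0.41 × 68.75 = 28.188; length term: −600/32 = −18.75
Tm = 81.5 + (-2.175) + 28.188 − 18.75 = 88.763 → 88.8°C

88.8°C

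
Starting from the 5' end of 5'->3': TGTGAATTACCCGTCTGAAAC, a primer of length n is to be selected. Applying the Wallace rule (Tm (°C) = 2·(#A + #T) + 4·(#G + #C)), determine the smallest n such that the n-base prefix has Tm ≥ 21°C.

First 8 bases: TGTGAATT → Tm = 20°C (< 21°C)
First 9 bases: TGTGAATTA → Tm = 22°C (≥ 21°C)
Each additional base adds 2°C (A/T) or 4°C (G/C), so Tm is non-decreasing in n; n = 9 is the first length to reach 21°C.

n = 9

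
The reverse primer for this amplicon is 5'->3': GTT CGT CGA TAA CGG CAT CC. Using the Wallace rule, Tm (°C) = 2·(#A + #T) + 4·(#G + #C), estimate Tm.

Base counts: G=5, T=5, A=4, C=6
So N_AT = 9 and N_GC = 11.
Tm = 4·11 + 2·9 = 44 + 18 = 62°C

62°C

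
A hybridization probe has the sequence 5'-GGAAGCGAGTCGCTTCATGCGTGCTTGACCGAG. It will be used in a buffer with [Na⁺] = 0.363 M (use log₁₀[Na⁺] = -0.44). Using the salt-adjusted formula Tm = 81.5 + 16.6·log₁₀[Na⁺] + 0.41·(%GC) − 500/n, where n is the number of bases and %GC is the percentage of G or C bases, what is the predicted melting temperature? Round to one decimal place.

Length n = 33. T=7, A=6, C=8, G=12
G+C = 20, so %GC = 20/33 × 100 = 60.606%
Salt term: 16.6 × (-0.44) = -7.304
GC term: 0.41 × 60.606 = 24.848; length term: −500/33 = −15.152
Tm = 81.5 + (-7.304) + 24.848 − 15.152 = 83.892 → 83.9°C

83.9°C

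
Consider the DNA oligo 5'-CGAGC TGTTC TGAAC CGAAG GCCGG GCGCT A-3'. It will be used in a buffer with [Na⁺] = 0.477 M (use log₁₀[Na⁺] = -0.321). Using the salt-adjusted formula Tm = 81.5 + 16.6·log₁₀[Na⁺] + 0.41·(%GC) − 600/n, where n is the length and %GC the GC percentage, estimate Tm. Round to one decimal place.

83.3°C

Length n = 31. Base counts: G=11, A=6, C=9, T=5
G+C = 20, so %GC = 20/31 × 100 = 64.516%
Salt term: 16.6 × (-0.321) = -5.329
GC term: 0.41 × 64.516 = 26.452; length term: −600/31 = −19.355
Tm = 81.5 + (-5.329) + 26.452 − 19.355 = 83.268 → 83.3°C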